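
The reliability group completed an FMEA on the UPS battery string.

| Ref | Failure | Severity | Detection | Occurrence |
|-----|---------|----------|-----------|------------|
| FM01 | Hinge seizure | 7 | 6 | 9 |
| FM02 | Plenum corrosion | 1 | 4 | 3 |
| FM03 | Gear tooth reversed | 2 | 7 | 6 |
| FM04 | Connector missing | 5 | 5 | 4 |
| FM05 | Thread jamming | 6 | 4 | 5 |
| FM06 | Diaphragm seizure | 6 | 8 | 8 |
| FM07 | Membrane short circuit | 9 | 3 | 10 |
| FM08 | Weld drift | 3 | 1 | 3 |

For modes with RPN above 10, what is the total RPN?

1348

RPN = Severity × Occurrence × Detection:
  FM01: 7 × 9 × 6 = 378
  FM02: 1 × 3 × 4 = 12
  FM03: 2 × 6 × 7 = 84
  FM04: 5 × 4 × 5 = 100
  FM05: 6 × 5 × 4 = 120
  FM06: 6 × 8 × 8 = 384
  FM07: 9 × 10 × 3 = 270
  FM08: 3 × 3 × 1 = 9
RPN > 10: FM01 (378), FM02 (12), FM03 (84), FM04 (100), FM05 (120), FM06 (384), FM07 (270).
Sum: 378 + 12 + 84 + 100 + 120 + 384 + 270 = 1348.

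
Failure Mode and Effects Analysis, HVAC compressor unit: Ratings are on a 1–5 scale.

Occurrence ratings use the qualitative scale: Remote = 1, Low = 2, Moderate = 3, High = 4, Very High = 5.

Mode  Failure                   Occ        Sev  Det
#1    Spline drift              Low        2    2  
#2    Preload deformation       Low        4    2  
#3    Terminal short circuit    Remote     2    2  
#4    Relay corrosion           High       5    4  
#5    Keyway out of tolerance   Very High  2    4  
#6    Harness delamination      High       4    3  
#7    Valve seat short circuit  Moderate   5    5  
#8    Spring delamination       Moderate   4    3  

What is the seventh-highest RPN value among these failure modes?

RPN = Severity × Occurrence × Detection:
  #1: 2 × 2 × 2 = 8
  #2: 4 × 2 × 2 = 16
  #3: 2 × 1 × 2 = 4
  #4: 5 × 4 × 4 = 80
  #5: 2 × 5 × 4 = 40
  #6: 4 × 4 × 3 = 48
  #7: 5 × 3 × 5 = 75
  #8: 4 × 3 × 3 = 36
Sorted descending: 80, 75, 48, 40, 36, 16, 8, 4.
The seventh-highest RPN is 8 (#1).

8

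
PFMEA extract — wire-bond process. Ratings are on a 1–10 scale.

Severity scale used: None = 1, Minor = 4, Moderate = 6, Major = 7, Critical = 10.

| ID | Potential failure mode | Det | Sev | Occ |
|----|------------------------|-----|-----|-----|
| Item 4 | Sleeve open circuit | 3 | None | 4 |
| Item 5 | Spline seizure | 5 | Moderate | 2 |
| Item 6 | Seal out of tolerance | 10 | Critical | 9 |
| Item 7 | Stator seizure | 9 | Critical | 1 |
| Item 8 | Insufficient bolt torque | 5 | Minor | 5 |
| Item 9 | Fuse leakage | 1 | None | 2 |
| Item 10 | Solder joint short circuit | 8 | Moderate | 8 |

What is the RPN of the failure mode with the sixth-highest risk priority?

RPN = Severity × Occurrence × Detection:
  Item 4: 1 × 4 × 3 = 12
  Item 5: 6 × 2 × 5 = 60
  Item 6: 10 × 9 × 10 = 900
  Item 7: 10 × 1 × 9 = 90
  Item 8: 4 × 5 × 5 = 100
  Item 9: 1 × 2 × 1 = 2
  Item 10: 6 × 8 × 8 = 384
Sorted descending: 900, 384, 100, 90, 60, 12, 2.
The sixth-highest RPN is 12 (Item 4).

12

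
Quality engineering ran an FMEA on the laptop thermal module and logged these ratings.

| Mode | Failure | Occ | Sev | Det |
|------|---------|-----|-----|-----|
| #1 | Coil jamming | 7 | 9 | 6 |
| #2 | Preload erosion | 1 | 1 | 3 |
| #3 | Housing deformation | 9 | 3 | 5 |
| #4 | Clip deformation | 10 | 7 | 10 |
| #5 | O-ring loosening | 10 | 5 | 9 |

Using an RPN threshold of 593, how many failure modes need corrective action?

RPN = Severity × Occurrence × Detection:
  #1: 9 × 7 × 6 = 378
  #2: 1 × 1 × 3 = 3
  #3: 3 × 9 × 5 = 135
  #4: 7 × 10 × 10 = 700
  #5: 5 × 10 × 9 = 450
Modes with RPN ≥ 593: #4 (700) → 1.

1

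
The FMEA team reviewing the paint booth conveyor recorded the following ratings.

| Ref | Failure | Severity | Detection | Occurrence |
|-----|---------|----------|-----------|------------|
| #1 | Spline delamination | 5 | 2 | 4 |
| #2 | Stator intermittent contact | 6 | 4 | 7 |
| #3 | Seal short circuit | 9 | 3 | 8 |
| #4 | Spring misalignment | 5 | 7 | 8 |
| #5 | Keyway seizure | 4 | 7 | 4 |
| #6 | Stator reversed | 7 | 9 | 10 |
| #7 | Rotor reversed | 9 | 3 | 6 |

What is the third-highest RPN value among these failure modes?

RPN = Severity × Occurrence × Detection:
  #1: 5 × 4 × 2 = 40
  #2: 6 × 7 × 4 = 168
  #3: 9 × 8 × 3 = 216
  #4: 5 × 8 × 7 = 280
  #5: 4 × 4 × 7 = 112
  #6: 7 × 10 × 9 = 630
  #7: 9 × 6 × 3 = 162
Sorted descending: 630, 280, 216, 168, 162, 112, 40.
The third-highest RPN is 216 (#3).

216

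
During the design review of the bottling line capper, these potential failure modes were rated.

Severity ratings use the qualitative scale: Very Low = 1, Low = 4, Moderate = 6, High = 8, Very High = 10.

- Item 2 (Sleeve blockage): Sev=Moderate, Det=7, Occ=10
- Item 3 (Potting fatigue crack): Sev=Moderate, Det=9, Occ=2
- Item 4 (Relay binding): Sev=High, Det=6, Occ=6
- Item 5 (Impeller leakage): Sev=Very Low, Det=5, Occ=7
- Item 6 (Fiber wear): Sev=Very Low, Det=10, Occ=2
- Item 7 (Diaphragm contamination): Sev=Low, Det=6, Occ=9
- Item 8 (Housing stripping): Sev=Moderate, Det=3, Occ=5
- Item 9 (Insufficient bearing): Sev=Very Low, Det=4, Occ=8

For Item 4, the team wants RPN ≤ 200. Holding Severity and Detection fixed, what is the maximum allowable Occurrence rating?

Item 4: S=8, O=6, D=6 → current RPN = 288.
Fixed product = 48. Need 48 × O ≤ 200, so O ≤ 200/48 = 4.17.
Maximum integer Occurrence rating = 4 (gives RPN 192; O=5 would give 240 > 200).

4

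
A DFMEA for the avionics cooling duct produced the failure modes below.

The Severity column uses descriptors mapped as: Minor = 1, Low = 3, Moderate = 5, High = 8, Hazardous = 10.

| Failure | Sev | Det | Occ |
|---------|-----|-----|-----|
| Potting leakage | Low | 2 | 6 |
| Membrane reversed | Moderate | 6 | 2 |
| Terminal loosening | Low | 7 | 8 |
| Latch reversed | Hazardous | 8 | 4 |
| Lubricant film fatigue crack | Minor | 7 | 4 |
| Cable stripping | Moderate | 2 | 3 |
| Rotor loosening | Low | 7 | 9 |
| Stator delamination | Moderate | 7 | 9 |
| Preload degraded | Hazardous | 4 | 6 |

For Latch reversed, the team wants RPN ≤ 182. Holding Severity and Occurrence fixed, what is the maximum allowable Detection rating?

Latch reversed: S=10, O=4, D=8 → current RPN = 320.
Fixed product = 40. Need 40 × D ≤ 182, so D ≤ 182/40 = 4.55.
Maximum integer Detection rating = 4 (gives RPN 160; D=5 would give 200 > 182).

4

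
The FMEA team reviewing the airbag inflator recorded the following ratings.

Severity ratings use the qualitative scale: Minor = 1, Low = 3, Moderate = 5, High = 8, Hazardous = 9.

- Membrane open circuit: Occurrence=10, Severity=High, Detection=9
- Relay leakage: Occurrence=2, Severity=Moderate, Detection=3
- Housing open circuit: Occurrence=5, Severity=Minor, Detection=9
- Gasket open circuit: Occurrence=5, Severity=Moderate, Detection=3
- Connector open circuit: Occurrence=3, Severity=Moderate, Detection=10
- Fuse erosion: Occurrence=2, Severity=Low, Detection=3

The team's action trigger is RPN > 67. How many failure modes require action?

3

RPN = Severity × Occurrence × Detection:
  Membrane open circuit: 8 × 10 × 9 = 720
  Relay leakage: 5 × 2 × 3 = 30
  Housing open circuit: 1 × 5 × 9 = 45
  Gasket open circuit: 5 × 5 × 3 = 75
  Connector open circuit: 5 × 3 × 10 = 150
  Fuse erosion: 3 × 2 × 3 = 18
Modes with RPN > 67: Membrane open circuit (720), Gasket open circuit (75), Connector open circuit (150) → 3.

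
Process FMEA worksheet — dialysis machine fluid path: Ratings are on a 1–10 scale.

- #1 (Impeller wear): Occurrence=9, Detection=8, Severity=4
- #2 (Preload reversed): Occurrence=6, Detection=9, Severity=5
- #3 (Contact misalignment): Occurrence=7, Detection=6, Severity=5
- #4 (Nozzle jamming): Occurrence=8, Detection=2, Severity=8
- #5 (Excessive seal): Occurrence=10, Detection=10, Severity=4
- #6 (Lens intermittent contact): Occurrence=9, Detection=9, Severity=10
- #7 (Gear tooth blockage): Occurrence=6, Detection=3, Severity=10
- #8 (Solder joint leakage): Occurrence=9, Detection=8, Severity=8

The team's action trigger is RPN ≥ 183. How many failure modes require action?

RPN = Severity × Occurrence × Detection:
  #1: 4 × 9 × 8 = 288
  #2: 5 × 6 × 9 = 270
  #3: 5 × 7 × 6 = 210
  #4: 8 × 8 × 2 = 128
  #5: 4 × 10 × 10 = 400
  #6: 10 × 9 × 9 = 810
  #7: 10 × 6 × 3 = 180
  #8: 8 × 9 × 8 = 576
Modes with RPN ≥ 183: #1 (288), #2 (270), #3 (210), #5 (400), #6 (810), #8 (576) → 6.

6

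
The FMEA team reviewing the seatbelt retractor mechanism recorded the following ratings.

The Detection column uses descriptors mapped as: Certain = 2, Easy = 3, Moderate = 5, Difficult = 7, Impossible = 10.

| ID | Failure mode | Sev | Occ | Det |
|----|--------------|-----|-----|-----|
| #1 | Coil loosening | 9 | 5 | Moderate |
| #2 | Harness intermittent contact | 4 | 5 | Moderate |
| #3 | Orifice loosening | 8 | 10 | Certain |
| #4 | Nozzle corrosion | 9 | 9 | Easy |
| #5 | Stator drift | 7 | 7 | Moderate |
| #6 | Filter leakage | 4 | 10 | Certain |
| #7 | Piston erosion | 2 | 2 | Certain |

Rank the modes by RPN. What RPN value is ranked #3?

RPN = Severity × Occurrence × Detection:
  #1: 9 × 5 × 5 = 225
  #2: 4 × 5 × 5 = 100
  #3: 8 × 10 × 2 = 160
  #4: 9 × 9 × 3 = 243
  #5: 7 × 7 × 5 = 245
  #6: 4 × 10 × 2 = 80
  #7: 2 × 2 × 2 = 8
Sorted descending: 245, 243, 225, 160, 100, 80, 8.
The third-highest RPN is 225 (#1).

225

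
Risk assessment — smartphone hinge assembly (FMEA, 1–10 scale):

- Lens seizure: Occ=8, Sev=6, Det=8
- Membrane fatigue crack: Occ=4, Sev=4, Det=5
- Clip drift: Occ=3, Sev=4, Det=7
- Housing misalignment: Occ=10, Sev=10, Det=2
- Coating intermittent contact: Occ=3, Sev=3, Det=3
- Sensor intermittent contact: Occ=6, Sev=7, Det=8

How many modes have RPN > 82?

4

RPN = Severity × Occurrence × Detection:
  Lens seizure: 6 × 8 × 8 = 384
  Membrane fatigue crack: 4 × 4 × 5 = 80
  Clip drift: 4 × 3 × 7 = 84
  Housing misalignment: 10 × 10 × 2 = 200
  Coating intermittent contact: 3 × 3 × 3 = 27
  Sensor intermittent contact: 7 × 6 × 8 = 336
Modes with RPN > 82: Lens seizure (384), Clip drift (84), Housing misalignment (200), Sensor intermittent contact (336) → 4.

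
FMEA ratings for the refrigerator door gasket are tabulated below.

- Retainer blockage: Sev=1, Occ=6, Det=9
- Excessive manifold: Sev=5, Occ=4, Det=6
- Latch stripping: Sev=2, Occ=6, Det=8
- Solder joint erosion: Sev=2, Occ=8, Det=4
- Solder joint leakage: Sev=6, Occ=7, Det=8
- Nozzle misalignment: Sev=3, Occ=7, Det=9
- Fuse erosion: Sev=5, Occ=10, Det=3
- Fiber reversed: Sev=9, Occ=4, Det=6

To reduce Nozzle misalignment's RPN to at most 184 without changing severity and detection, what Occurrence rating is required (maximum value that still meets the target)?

6

Nozzle misalignment: S=3, O=7, D=9 → current RPN = 189.
Fixed product = 27. Need 27 × O ≤ 184, so O ≤ 184/27 = 6.81.
Maximum integer Occurrence rating = 6 (gives RPN 162; O=7 would give 189 > 184).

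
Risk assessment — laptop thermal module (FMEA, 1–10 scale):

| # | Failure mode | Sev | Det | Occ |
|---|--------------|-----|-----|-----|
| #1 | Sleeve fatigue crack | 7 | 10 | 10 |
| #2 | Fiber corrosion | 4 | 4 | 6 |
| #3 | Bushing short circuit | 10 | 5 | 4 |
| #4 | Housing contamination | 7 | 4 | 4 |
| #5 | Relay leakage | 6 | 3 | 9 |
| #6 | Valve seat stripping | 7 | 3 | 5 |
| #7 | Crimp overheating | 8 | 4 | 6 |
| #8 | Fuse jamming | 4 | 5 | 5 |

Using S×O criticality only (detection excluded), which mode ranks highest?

#1

Criticality = Severity × Occurrence:
  #1: 7 × 10 = 70
  #2: 4 × 6 = 24
  #3: 10 × 4 = 40
  #4: 7 × 4 = 28
  #5: 6 × 9 = 54
  #6: 7 × 5 = 35
  #7: 8 × 6 = 48
  #8: 4 × 5 = 20
Highest criticality is 70 → #1.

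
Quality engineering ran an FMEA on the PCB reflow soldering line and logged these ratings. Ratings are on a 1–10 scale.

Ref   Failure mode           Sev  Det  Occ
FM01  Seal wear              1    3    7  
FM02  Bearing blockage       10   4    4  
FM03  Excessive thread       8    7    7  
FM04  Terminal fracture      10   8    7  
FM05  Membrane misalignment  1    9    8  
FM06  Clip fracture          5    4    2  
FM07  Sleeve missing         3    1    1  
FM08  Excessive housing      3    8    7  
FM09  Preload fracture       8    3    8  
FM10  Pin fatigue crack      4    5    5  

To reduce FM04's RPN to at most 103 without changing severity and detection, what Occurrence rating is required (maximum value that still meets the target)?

1

FM04: S=10, O=7, D=8 → current RPN = 560.
Fixed product = 80. Need 80 × O ≤ 103, so O ≤ 103/80 = 1.29.
Maximum integer Occurrence rating = 1 (gives RPN 80; O=2 would give 160 > 103).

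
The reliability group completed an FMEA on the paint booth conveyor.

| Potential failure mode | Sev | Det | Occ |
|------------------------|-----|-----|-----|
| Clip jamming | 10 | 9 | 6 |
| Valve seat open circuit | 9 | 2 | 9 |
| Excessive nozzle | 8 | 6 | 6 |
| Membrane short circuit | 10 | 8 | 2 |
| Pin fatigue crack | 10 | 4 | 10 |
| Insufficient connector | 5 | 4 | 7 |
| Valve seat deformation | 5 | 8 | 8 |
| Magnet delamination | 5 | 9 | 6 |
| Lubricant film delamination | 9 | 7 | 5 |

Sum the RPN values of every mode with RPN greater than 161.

2295

RPN = Severity × Occurrence × Detection:
  Clip jamming: 10 × 6 × 9 = 540
  Valve seat open circuit: 9 × 9 × 2 = 162
  Excessive nozzle: 8 × 6 × 6 = 288
  Membrane short circuit: 10 × 2 × 8 = 160
  Pin fatigue crack: 10 × 10 × 4 = 400
  Insufficient connector: 5 × 7 × 4 = 140
  Valve seat deformation: 5 × 8 × 8 = 320
  Magnet delamination: 5 × 6 × 9 = 270
  Lubricant film delamination: 9 × 5 × 7 = 315
RPN > 161: Clip jamming (540), Valve seat open circuit (162), Excessive nozzle (288), Pin fatigue crack (400), Valve seat deformation (320), Magnet delamination (270), Lubricant film delamination (315).
Sum: 540 + 162 + 288 + 400 + 320 + 270 + 315 = 2295.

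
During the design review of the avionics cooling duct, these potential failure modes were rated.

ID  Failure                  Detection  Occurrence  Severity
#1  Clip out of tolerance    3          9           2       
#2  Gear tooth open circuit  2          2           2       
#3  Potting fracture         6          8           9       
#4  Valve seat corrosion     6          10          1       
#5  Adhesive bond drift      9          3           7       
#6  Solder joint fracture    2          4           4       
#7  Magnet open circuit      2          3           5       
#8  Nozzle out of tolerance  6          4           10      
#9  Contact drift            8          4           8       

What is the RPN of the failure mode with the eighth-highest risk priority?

RPN = Severity × Occurrence × Detection:
  #1: 2 × 9 × 3 = 54
  #2: 2 × 2 × 2 = 8
  #3: 9 × 8 × 6 = 432
  #4: 1 × 10 × 6 = 60
  #5: 7 × 3 × 9 = 189
  #6: 4 × 4 × 2 = 32
  #7: 5 × 3 × 2 = 30
  #8: 10 × 4 × 6 = 240
  #9: 8 × 4 × 8 = 256
Sorted descending: 432, 256, 240, 189, 60, 54, 32, 30, 8.
The eighth-highest RPN is 30 (#7).

30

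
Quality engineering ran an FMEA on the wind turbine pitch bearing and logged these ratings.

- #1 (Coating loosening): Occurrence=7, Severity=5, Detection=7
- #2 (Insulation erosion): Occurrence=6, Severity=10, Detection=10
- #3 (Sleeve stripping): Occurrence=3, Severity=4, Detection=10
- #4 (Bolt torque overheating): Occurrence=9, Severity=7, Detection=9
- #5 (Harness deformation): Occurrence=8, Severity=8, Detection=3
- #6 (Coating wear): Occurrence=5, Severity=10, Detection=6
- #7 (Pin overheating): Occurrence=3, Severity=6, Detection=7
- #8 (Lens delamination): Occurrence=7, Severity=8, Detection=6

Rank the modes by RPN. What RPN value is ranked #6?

192

RPN = Severity × Occurrence × Detection:
  #1: 5 × 7 × 7 = 245
  #2: 10 × 6 × 10 = 600
  #3: 4 × 3 × 10 = 120
  #4: 7 × 9 × 9 = 567
  #5: 8 × 8 × 3 = 192
  #6: 10 × 5 × 6 = 300
  #7: 6 × 3 × 7 = 126
  #8: 8 × 7 × 6 = 336
Sorted descending: 600, 567, 336, 300, 245, 192, 126, 120.
The sixth-highest RPN is 192 (#5).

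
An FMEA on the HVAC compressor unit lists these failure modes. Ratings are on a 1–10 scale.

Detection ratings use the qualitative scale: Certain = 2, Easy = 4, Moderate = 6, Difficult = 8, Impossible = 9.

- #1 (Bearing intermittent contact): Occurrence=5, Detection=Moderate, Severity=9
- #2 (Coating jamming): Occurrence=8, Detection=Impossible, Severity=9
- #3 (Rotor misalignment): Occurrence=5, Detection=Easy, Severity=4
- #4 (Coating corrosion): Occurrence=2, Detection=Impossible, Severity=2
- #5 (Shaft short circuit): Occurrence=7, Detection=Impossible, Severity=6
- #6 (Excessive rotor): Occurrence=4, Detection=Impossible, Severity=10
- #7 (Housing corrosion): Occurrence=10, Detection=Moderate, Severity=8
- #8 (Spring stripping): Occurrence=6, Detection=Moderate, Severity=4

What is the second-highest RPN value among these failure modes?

RPN = Severity × Occurrence × Detection:
  #1: 9 × 5 × 6 = 270
  #2: 9 × 8 × 9 = 648
  #3: 4 × 5 × 4 = 80
  #4: 2 × 2 × 9 = 36
  #5: 6 × 7 × 9 = 378
  #6: 10 × 4 × 9 = 360
  #7: 8 × 10 × 6 = 480
  #8: 4 × 6 × 6 = 144
Sorted descending: 648, 480, 378, 360, 270, 144, 80, 36.
The second-highest RPN is 480 (#7).

480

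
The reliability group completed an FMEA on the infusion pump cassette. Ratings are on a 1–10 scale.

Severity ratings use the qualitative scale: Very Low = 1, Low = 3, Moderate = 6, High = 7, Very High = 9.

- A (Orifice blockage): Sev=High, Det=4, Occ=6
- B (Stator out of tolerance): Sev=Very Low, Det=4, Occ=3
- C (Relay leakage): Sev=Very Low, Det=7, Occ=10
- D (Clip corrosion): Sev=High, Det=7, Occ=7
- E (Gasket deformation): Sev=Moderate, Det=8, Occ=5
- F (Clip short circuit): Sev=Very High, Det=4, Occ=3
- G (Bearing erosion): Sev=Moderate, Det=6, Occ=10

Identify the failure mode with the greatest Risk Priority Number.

G

RPN = Severity × Occurrence × Detection:
  A: 7 × 6 × 4 = 168
  B: 1 × 3 × 4 = 12
  C: 1 × 10 × 7 = 70
  D: 7 × 7 × 7 = 343
  E: 6 × 5 × 8 = 240
  F: 9 × 3 × 4 = 108
  G: 6 × 10 × 6 = 360
Highest RPN is 360 → G.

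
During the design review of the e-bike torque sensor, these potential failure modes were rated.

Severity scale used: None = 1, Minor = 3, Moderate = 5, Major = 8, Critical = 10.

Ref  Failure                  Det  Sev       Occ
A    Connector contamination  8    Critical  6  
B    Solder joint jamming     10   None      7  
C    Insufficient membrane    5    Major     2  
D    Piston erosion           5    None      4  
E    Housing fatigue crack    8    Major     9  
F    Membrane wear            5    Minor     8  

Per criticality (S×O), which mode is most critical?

E

Criticality = Severity × Occurrence:
  A: 10 × 6 = 60
  B: 1 × 7 = 7
  C: 8 × 2 = 16
  D: 1 × 4 = 4
  E: 8 × 9 = 72
  F: 3 × 8 = 24
Highest criticality is 72 → E.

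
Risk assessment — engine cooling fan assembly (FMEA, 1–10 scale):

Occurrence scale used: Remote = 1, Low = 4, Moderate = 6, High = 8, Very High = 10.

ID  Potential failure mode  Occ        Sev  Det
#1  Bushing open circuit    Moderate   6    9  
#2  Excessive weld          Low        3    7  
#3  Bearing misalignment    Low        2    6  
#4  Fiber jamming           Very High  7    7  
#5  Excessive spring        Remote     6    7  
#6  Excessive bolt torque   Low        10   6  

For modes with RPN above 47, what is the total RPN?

RPN = Severity × Occurrence × Detection:
  #1: 6 × 6 × 9 = 324
  #2: 3 × 4 × 7 = 84
  #3: 2 × 4 × 6 = 48
  #4: 7 × 10 × 7 = 490
  #5: 6 × 1 × 7 = 42
  #6: 10 × 4 × 6 = 240
RPN > 47: #1 (324), #2 (84), #3 (48), #4 (490), #6 (240).
Sum: 324 + 84 + 48 + 490 + 240 = 1186.

1186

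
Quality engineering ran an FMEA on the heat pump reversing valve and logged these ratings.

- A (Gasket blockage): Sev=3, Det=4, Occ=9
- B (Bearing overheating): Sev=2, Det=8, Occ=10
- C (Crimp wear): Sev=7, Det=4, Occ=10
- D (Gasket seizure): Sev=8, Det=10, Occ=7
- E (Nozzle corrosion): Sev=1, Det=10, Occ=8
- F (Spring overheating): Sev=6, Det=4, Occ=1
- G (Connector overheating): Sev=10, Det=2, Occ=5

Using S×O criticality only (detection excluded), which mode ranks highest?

C

Criticality = Severity × Occurrence:
  A: 3 × 9 = 27
  B: 2 × 10 = 20
  C: 7 × 10 = 70
  D: 8 × 7 = 56
  E: 1 × 8 = 8
  F: 6 × 1 = 6
  G: 10 × 5 = 50
Highest criticality is 70 → C.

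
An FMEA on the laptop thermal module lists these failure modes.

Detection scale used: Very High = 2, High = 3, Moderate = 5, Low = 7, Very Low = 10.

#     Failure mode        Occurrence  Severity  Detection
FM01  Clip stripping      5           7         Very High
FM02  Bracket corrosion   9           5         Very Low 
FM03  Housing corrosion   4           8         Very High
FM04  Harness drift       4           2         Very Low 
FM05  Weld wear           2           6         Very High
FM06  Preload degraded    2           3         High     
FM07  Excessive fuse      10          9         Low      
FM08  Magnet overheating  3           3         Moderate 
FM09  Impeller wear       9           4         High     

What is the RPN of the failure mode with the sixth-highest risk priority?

RPN = Severity × Occurrence × Detection:
  FM01: 7 × 5 × 2 = 70
  FM02: 5 × 9 × 10 = 450
  FM03: 8 × 4 × 2 = 64
  FM04: 2 × 4 × 10 = 80
  FM05: 6 × 2 × 2 = 24
  FM06: 3 × 2 × 3 = 18
  FM07: 9 × 10 × 7 = 630
  FM08: 3 × 3 × 5 = 45
  FM09: 4 × 9 × 3 = 108
Sorted descending: 630, 450, 108, 80, 70, 64, 45, 24, 18.
The sixth-highest RPN is 64 (FM03).

64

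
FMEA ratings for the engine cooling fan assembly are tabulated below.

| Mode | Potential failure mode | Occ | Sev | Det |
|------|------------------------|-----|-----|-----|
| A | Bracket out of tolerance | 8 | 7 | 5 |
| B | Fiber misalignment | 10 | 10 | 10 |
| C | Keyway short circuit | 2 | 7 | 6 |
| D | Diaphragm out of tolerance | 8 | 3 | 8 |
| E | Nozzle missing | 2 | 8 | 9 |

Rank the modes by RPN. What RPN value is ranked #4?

144

RPN = Severity × Occurrence × Detection:
  A: 7 × 8 × 5 = 280
  B: 10 × 10 × 10 = 1000
  C: 7 × 2 × 6 = 84
  D: 3 × 8 × 8 = 192
  E: 8 × 2 × 9 = 144
Sorted descending: 1000, 280, 192, 144, 84.
The fourth-highest RPN is 144 (E).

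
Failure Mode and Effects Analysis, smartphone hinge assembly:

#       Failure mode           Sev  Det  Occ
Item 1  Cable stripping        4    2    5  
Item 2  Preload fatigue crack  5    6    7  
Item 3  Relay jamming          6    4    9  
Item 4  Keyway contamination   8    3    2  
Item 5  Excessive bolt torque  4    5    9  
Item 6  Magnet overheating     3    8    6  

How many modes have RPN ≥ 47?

RPN = Severity × Occurrence × Detection:
  Item 1: 4 × 5 × 2 = 40
  Item 2: 5 × 7 × 6 = 210
  Item 3: 6 × 9 × 4 = 216
  Item 4: 8 × 2 × 3 = 48
  Item 5: 4 × 9 × 5 = 180
  Item 6: 3 × 6 × 8 = 144
Modes with RPN ≥ 47: Item 2 (210), Item 3 (216), Item 4 (48), Item 5 (180), Item 6 (144) → 5.

5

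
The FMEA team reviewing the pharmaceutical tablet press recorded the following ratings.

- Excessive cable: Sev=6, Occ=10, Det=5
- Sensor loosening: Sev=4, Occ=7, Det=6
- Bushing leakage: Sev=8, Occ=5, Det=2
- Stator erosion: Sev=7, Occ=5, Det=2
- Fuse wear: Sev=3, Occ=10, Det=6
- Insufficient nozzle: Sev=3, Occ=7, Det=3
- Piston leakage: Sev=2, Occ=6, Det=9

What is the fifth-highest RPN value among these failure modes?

RPN = Severity × Occurrence × Detection:
  Excessive cable: 6 × 10 × 5 = 300
  Sensor loosening: 4 × 7 × 6 = 168
  Bushing leakage: 8 × 5 × 2 = 80
  Stator erosion: 7 × 5 × 2 = 70
  Fuse wear: 3 × 10 × 6 = 180
  Insufficient nozzle: 3 × 7 × 3 = 63
  Piston leakage: 2 × 6 × 9 = 108
Sorted descending: 300, 180, 168, 108, 80, 70, 63.
The fifth-highest RPN is 80 (Bushing leakage).

80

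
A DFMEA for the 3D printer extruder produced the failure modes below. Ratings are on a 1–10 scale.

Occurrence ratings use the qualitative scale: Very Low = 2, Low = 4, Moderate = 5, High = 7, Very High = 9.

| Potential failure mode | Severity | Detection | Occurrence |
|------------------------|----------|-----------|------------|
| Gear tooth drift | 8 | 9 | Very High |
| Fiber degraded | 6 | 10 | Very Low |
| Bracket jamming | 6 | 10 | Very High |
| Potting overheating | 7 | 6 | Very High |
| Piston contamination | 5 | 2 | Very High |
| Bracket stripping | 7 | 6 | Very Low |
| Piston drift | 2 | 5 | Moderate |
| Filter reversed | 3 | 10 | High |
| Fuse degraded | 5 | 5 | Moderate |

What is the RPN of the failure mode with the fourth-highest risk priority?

RPN = Severity × Occurrence × Detection:
  Gear tooth drift: 8 × 9 × 9 = 648
  Fiber degraded: 6 × 2 × 10 = 120
  Bracket jamming: 6 × 9 × 10 = 540
  Potting overheating: 7 × 9 × 6 = 378
  Piston contamination: 5 × 9 × 2 = 90
  Bracket stripping: 7 × 2 × 6 = 84
  Piston drift: 2 × 5 × 5 = 50
  Filter reversed: 3 × 7 × 10 = 210
  Fuse degraded: 5 × 5 × 5 = 125
Sorted descending: 648, 540, 378, 210, 125, 120, 90, 84, 50.
The fourth-highest RPN is 210 (Filter reversed).

210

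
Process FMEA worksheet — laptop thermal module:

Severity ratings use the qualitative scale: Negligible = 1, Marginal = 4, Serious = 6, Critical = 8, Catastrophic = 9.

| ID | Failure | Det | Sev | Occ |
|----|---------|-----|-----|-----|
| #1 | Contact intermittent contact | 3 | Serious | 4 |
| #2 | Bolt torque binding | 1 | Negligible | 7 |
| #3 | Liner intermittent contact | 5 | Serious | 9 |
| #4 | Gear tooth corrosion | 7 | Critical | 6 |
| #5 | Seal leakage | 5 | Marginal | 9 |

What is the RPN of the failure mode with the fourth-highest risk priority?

72

RPN = Severity × Occurrence × Detection:
  #1: 6 × 4 × 3 = 72
  #2: 1 × 7 × 1 = 7
  #3: 6 × 9 × 5 = 270
  #4: 8 × 6 × 7 = 336
  #5: 4 × 9 × 5 = 180
Sorted descending: 336, 270, 180, 72, 7.
The fourth-highest RPN is 72 (#1).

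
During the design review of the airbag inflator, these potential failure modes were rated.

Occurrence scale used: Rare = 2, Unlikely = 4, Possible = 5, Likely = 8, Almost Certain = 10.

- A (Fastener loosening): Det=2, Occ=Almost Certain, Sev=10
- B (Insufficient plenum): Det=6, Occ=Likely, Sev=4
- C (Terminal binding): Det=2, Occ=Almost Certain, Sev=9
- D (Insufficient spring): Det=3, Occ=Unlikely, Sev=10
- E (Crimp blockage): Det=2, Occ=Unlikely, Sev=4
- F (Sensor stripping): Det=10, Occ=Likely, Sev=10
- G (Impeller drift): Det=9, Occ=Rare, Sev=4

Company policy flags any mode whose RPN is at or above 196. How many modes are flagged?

RPN = Severity × Occurrence × Detection:
  A: 10 × 10 × 2 = 200
  B: 4 × 8 × 6 = 192
  C: 9 × 10 × 2 = 180
  D: 10 × 4 × 3 = 120
  E: 4 × 4 × 2 = 32
  F: 10 × 8 × 10 = 800
  G: 4 × 2 × 9 = 72
Modes with RPN ≥ 196: A (200), F (800) → 2.

2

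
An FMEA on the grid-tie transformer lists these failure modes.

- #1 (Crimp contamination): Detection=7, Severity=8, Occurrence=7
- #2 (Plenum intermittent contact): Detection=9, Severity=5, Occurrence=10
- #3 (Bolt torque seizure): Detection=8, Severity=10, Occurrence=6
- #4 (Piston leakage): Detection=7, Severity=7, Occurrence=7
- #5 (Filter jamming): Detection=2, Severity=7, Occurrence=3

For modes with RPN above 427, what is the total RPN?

RPN = Severity × Occurrence × Detection:
  #1: 8 × 7 × 7 = 392
  #2: 5 × 10 × 9 = 450
  #3: 10 × 6 × 8 = 480
  #4: 7 × 7 × 7 = 343
  #5: 7 × 3 × 2 = 42
RPN > 427: #2 (450), #3 (480).
Sum: 450 + 480 = 930.

930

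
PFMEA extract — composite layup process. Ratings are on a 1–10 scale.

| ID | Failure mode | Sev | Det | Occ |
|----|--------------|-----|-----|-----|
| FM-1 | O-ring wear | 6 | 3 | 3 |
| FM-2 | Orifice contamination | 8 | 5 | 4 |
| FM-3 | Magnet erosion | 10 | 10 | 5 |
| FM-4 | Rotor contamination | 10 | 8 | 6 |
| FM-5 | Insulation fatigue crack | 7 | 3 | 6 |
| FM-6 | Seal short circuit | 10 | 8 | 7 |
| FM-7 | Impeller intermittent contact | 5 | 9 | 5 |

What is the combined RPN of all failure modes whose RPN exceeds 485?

1060

RPN = Severity × Occurrence × Detection:
  FM-1: 6 × 3 × 3 = 54
  FM-2: 8 × 4 × 5 = 160
  FM-3: 10 × 5 × 10 = 500
  FM-4: 10 × 6 × 8 = 480
  FM-5: 7 × 6 × 3 = 126
  FM-6: 10 × 7 × 8 = 560
  FM-7: 5 × 5 × 9 = 225
RPN > 485: FM-3 (500), FM-6 (560).
Sum: 500 + 560 = 1060.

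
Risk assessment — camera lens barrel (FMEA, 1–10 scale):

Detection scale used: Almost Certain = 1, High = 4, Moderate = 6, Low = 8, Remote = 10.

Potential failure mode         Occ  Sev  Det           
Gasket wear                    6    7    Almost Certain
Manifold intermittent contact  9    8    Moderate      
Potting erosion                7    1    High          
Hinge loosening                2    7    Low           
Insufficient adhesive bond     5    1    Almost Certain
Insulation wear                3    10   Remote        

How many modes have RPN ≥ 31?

RPN = Severity × Occurrence × Detection:
  Gasket wear: 7 × 6 × 1 = 42
  Manifold intermittent contact: 8 × 9 × 6 = 432
  Potting erosion: 1 × 7 × 4 = 28
  Hinge loosening: 7 × 2 × 8 = 112
  Insufficient adhesive bond: 1 × 5 × 1 = 5
  Insulation wear: 10 × 3 × 10 = 300
Modes with RPN ≥ 31: Gasket wear (42), Manifold intermittent contact (432), Hinge loosening (112), Insulation wear (300) → 4.

4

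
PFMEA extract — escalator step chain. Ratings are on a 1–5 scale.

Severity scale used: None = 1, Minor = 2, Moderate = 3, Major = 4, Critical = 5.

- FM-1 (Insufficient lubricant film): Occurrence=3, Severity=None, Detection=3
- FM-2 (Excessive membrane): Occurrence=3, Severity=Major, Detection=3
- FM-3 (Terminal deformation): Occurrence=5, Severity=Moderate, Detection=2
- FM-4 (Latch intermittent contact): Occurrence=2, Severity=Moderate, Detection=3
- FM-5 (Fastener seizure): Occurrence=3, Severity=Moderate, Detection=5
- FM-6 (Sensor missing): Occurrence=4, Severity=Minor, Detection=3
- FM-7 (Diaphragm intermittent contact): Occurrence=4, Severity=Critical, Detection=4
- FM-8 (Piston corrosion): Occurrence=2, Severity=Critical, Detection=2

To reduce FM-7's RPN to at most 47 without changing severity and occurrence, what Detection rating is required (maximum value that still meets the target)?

2

FM-7: S=5, O=4, D=4 → current RPN = 80.
Fixed product = 20. Need 20 × D ≤ 47, so D ≤ 47/20 = 2.35.
Maximum integer Detection rating = 2 (gives RPN 40; D=3 would give 60 > 47).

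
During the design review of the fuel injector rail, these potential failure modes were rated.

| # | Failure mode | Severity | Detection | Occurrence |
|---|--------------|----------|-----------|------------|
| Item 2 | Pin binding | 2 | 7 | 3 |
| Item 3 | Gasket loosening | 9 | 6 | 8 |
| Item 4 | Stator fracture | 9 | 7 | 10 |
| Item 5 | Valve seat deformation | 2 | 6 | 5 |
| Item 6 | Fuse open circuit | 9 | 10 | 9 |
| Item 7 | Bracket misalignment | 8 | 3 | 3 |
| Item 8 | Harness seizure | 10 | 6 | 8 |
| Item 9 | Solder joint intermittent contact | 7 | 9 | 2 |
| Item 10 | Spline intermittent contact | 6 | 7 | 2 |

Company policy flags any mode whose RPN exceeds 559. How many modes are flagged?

2

RPN = Severity × Occurrence × Detection:
  Item 2: 2 × 3 × 7 = 42
  Item 3: 9 × 8 × 6 = 432
  Item 4: 9 × 10 × 7 = 630
  Item 5: 2 × 5 × 6 = 60
  Item 6: 9 × 9 × 10 = 810
  Item 7: 8 × 3 × 3 = 72
  Item 8: 10 × 8 × 6 = 480
  Item 9: 7 × 2 × 9 = 126
  Item 10: 6 × 2 × 7 = 84
Modes with RPN > 559: Item 4 (630), Item 6 (810) → 2.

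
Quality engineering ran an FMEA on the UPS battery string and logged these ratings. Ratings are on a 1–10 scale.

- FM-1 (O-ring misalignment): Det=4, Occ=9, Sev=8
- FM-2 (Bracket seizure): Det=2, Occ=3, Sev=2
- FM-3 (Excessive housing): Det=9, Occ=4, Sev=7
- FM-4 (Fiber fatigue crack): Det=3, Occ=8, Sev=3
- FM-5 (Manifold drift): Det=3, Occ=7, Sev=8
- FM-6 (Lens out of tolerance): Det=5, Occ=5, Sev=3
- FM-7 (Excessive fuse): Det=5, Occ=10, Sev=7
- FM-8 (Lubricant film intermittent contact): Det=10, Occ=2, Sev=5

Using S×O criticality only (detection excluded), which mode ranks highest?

FM-1

Criticality = Severity × Occurrence:
  FM-1: 8 × 9 = 72
  FM-2: 2 × 3 = 6
  FM-3: 7 × 4 = 28
  FM-4: 3 × 8 = 24
  FM-5: 8 × 7 = 56
  FM-6: 3 × 5 = 15
  FM-7: 7 × 10 = 70
  FM-8: 5 × 2 = 10
Highest criticality is 72 → FM-1.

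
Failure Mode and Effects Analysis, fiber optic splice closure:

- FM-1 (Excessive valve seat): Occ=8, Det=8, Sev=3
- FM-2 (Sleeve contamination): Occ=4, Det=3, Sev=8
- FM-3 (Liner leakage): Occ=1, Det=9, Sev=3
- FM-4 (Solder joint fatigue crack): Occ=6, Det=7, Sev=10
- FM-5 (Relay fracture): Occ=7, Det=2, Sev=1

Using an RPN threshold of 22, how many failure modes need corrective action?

4

RPN = Severity × Occurrence × Detection:
  FM-1: 3 × 8 × 8 = 192
  FM-2: 8 × 4 × 3 = 96
  FM-3: 3 × 1 × 9 = 27
  FM-4: 10 × 6 × 7 = 420
  FM-5: 1 × 7 × 2 = 14
Modes with RPN ≥ 22: FM-1 (192), FM-2 (96), FM-3 (27), FM-4 (420) → 4.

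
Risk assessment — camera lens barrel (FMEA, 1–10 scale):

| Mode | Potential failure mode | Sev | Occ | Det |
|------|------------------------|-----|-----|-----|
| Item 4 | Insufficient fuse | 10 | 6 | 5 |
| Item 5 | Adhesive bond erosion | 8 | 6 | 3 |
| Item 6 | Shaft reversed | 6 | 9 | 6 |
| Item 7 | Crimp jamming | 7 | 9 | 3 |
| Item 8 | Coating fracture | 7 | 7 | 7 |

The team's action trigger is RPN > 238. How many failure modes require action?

RPN = Severity × Occurrence × Detection:
  Item 4: 10 × 6 × 5 = 300
  Item 5: 8 × 6 × 3 = 144
  Item 6: 6 × 9 × 6 = 324
  Item 7: 7 × 9 × 3 = 189
  Item 8: 7 × 7 × 7 = 343
Modes with RPN > 238: Item 4 (300), Item 6 (324), Item 8 (343) → 3.

3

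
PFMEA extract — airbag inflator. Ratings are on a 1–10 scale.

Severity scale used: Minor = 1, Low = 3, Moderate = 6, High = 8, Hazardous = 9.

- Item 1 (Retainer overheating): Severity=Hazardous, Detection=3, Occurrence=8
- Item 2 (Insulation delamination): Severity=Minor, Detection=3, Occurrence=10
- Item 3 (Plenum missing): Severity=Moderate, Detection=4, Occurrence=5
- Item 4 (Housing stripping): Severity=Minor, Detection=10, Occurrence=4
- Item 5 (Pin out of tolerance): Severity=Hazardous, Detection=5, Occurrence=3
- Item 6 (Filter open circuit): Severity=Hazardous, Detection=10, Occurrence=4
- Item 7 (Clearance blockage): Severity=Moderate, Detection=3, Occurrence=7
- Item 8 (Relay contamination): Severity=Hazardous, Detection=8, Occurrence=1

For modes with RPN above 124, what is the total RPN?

837

RPN = Severity × Occurrence × Detection:
  Item 1: 9 × 8 × 3 = 216
  Item 2: 1 × 10 × 3 = 30
  Item 3: 6 × 5 × 4 = 120
  Item 4: 1 × 4 × 10 = 40
  Item 5: 9 × 3 × 5 = 135
  Item 6: 9 × 4 × 10 = 360
  Item 7: 6 × 7 × 3 = 126
  Item 8: 9 × 1 × 8 = 72
RPN > 124: Item 1 (216), Item 5 (135), Item 6 (360), Item 7 (126).
Sum: 216 + 135 + 360 + 126 = 837.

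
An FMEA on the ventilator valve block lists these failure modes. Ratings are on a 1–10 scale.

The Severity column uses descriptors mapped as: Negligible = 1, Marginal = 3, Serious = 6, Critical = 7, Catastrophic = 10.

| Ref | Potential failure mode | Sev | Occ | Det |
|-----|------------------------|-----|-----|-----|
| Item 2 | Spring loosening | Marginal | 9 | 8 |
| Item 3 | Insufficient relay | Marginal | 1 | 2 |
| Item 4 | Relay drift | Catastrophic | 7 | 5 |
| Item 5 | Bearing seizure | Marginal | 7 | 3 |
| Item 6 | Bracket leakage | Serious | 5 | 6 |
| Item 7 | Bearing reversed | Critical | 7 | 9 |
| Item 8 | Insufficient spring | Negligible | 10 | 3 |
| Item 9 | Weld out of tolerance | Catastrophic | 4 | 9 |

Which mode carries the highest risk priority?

Item 7

RPN = Severity × Occurrence × Detection:
  Item 2: 3 × 9 × 8 = 216
  Item 3: 3 × 1 × 2 = 6
  Item 4: 10 × 7 × 5 = 350
  Item 5: 3 × 7 × 3 = 63
  Item 6: 6 × 5 × 6 = 180
  Item 7: 7 × 7 × 9 = 441
  Item 8: 1 × 10 × 3 = 30
  Item 9: 10 × 4 × 9 = 360
Highest RPN is 441 → Item 7.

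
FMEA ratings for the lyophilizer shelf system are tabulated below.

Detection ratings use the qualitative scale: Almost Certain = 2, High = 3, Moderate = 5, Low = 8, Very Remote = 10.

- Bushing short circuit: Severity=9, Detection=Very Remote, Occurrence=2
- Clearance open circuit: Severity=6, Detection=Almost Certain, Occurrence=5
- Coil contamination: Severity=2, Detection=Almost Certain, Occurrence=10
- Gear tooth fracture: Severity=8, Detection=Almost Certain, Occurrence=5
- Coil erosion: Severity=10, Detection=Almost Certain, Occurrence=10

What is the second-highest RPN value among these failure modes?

180

RPN = Severity × Occurrence × Detection:
  Bushing short circuit: 9 × 2 × 10 = 180
  Clearance open circuit: 6 × 5 × 2 = 60
  Coil contamination: 2 × 10 × 2 = 40
  Gear tooth fracture: 8 × 5 × 2 = 80
  Coil erosion: 10 × 10 × 2 = 200
Sorted descending: 200, 180, 80, 60, 40.
The second-highest RPN is 180 (Bushing short circuit).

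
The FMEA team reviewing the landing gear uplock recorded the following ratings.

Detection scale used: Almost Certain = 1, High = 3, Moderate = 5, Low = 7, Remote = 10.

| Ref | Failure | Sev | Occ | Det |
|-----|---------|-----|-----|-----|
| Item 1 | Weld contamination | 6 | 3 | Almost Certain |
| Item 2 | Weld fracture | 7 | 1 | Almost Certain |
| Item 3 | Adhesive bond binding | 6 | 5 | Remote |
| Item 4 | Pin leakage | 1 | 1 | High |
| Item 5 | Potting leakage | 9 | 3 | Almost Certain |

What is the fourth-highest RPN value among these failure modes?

7

RPN = Severity × Occurrence × Detection:
  Item 1: 6 × 3 × 1 = 18
  Item 2: 7 × 1 × 1 = 7
  Item 3: 6 × 5 × 10 = 300
  Item 4: 1 × 1 × 3 = 3
  Item 5: 9 × 3 × 1 = 27
Sorted descending: 300, 27, 18, 7, 3.
The fourth-highest RPN is 7 (Item 2).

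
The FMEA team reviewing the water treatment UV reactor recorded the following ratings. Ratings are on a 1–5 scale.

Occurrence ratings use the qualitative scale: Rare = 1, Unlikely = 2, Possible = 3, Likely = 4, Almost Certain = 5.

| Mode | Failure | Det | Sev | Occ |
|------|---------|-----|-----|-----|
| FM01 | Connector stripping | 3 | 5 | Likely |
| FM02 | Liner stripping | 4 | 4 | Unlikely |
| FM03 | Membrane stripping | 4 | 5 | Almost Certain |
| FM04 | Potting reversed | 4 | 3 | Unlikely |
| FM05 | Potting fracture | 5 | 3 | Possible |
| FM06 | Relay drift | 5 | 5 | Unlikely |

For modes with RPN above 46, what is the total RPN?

RPN = Severity × Occurrence × Detection:
  FM01: 5 × 4 × 3 = 60
  FM02: 4 × 2 × 4 = 32
  FM03: 5 × 5 × 4 = 100
  FM04: 3 × 2 × 4 = 24
  FM05: 3 × 3 × 5 = 45
  FM06: 5 × 2 × 5 = 50
RPN > 46: FM01 (60), FM03 (100), FM06 (50).
Sum: 60 + 100 + 50 = 210.

210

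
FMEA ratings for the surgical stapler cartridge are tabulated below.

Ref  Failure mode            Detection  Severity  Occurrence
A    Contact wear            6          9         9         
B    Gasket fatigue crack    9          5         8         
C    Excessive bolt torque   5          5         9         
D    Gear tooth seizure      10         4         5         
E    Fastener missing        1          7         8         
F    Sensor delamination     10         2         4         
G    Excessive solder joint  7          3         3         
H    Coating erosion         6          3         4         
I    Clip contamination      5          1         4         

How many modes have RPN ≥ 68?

RPN = Severity × Occurrence × Detection:
  A: 9 × 9 × 6 = 486
  B: 5 × 8 × 9 = 360
  C: 5 × 9 × 5 = 225
  D: 4 × 5 × 10 = 200
  E: 7 × 8 × 1 = 56
  F: 2 × 4 × 10 = 80
  G: 3 × 3 × 7 = 63
  H: 3 × 4 × 6 = 72
  I: 1 × 4 × 5 = 20
Modes with RPN ≥ 68: A (486), B (360), C (225), D (200), F (80), H (72) → 6.

6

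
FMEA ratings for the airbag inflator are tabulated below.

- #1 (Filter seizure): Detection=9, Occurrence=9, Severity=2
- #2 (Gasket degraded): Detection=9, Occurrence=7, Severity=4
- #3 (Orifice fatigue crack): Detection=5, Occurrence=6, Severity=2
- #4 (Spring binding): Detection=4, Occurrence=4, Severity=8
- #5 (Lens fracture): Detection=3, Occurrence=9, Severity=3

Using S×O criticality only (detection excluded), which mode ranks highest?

Criticality = Severity × Occurrence:
  #1: 2 × 9 = 18
  #2: 4 × 7 = 28
  #3: 2 × 6 = 12
  #4: 8 × 4 = 32
  #5: 3 × 9 = 27
Highest criticality is 32 → #4.

#4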